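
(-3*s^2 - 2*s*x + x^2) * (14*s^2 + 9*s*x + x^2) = -42*s^4 - 55*s^3*x - 7*s^2*x^2 + 7*s*x^3 + x^4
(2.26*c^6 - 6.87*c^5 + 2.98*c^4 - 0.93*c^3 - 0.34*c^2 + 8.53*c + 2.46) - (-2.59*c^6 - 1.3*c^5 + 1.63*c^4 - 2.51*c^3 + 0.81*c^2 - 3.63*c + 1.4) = 4.85*c^6 - 5.57*c^5 + 1.35*c^4 + 1.58*c^3 - 1.15*c^2 + 12.16*c + 1.06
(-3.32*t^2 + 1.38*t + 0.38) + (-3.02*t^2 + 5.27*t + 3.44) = -6.34*t^2 + 6.65*t + 3.82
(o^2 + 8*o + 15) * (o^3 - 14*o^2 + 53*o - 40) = o^5 - 6*o^4 - 44*o^3 + 174*o^2 + 475*o - 600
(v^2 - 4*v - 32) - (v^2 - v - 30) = -3*v - 2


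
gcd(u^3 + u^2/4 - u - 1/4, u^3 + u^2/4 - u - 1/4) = u^3 + u^2/4 - u - 1/4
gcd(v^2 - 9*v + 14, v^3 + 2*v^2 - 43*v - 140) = v - 7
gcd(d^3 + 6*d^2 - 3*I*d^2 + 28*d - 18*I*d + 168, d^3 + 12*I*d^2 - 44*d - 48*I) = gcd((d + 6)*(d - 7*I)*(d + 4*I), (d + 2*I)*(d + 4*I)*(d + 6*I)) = d + 4*I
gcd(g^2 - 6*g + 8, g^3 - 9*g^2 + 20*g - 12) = g - 2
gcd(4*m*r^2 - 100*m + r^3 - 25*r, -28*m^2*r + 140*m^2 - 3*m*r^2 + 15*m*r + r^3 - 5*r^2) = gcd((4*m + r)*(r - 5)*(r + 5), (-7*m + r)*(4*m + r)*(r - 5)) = 4*m*r - 20*m + r^2 - 5*r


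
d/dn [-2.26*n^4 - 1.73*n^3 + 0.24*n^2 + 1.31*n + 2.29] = -9.04*n^3 - 5.19*n^2 + 0.48*n + 1.31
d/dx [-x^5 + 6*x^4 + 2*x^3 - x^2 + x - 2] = -5*x^4 + 24*x^3 + 6*x^2 - 2*x + 1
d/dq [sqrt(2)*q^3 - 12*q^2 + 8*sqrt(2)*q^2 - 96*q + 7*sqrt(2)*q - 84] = 3*sqrt(2)*q^2 - 24*q + 16*sqrt(2)*q - 96 + 7*sqrt(2)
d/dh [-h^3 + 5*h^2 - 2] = h*(10 - 3*h)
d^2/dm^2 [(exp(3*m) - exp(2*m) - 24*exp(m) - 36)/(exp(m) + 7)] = 4*(exp(4*m) + 19*exp(3*m) + 105*exp(2*m) - 16*exp(m) - 231)*exp(m)/(exp(3*m) + 21*exp(2*m) + 147*exp(m) + 343)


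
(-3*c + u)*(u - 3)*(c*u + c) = -3*c^2*u^2 + 6*c^2*u + 9*c^2 + c*u^3 - 2*c*u^2 - 3*c*u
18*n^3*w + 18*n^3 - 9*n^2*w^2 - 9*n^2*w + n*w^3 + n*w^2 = (-6*n + w)*(-3*n + w)*(n*w + n)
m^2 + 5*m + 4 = (m + 1)*(m + 4)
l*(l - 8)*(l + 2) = l^3 - 6*l^2 - 16*l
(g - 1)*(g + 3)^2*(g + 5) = g^4 + 10*g^3 + 28*g^2 + 6*g - 45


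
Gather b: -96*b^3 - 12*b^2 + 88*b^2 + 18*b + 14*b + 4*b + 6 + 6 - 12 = -96*b^3 + 76*b^2 + 36*b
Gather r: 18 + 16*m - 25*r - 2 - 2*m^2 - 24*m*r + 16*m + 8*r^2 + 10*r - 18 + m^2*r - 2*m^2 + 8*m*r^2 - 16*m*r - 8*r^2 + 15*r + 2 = -4*m^2 + 8*m*r^2 + 32*m + r*(m^2 - 40*m)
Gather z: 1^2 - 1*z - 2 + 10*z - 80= 9*z - 81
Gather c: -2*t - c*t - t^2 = -c*t - t^2 - 2*t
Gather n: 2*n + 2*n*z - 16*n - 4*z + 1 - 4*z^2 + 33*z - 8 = n*(2*z - 14) - 4*z^2 + 29*z - 7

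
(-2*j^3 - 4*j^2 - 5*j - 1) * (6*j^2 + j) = -12*j^5 - 26*j^4 - 34*j^3 - 11*j^2 - j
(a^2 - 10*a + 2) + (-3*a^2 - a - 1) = -2*a^2 - 11*a + 1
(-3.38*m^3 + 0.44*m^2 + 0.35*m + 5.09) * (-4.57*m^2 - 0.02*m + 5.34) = 15.4466*m^5 - 1.9432*m^4 - 19.6575*m^3 - 20.9187*m^2 + 1.7672*m + 27.1806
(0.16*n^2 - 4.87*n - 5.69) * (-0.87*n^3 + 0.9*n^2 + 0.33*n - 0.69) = -0.1392*n^5 + 4.3809*n^4 + 0.620100000000001*n^3 - 6.8385*n^2 + 1.4826*n + 3.9261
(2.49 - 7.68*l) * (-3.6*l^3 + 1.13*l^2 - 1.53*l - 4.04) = 27.648*l^4 - 17.6424*l^3 + 14.5641*l^2 + 27.2175*l - 10.0596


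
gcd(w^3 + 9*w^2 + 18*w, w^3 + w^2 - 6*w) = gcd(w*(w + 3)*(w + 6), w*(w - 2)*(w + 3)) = w^2 + 3*w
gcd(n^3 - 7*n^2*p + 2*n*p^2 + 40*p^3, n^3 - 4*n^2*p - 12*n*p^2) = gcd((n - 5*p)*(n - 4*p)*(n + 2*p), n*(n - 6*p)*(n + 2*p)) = n + 2*p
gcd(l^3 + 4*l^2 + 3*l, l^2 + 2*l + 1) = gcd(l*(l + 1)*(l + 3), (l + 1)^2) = l + 1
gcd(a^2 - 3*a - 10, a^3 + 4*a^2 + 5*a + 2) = a + 2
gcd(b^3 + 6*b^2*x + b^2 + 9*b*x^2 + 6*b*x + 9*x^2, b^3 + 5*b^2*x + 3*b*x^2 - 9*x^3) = b^2 + 6*b*x + 9*x^2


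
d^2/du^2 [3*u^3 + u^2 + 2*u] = 18*u + 2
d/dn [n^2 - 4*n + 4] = 2*n - 4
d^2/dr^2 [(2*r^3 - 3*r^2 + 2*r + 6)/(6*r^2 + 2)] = 3*(4*r^3 + 63*r^2 - 4*r - 7)/(27*r^6 + 27*r^4 + 9*r^2 + 1)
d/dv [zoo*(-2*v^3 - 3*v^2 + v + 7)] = zoo*(v^2 + v + 1)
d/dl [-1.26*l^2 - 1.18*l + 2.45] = -2.52*l - 1.18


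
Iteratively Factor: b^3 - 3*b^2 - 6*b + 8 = (b - 1)*(b^2 - 2*b - 8) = (b - 4)*(b - 1)*(b + 2)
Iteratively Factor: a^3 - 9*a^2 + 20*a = (a - 5)*(a^2 - 4*a) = (a - 5)*(a - 4)*(a)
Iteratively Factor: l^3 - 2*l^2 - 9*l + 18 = (l + 3)*(l^2 - 5*l + 6) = (l - 2)*(l + 3)*(l - 3)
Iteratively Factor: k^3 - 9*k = (k + 3)*(k^2 - 3*k) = (k - 3)*(k + 3)*(k)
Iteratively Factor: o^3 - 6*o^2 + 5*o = (o - 5)*(o^2 - o) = o*(o - 5)*(o - 1)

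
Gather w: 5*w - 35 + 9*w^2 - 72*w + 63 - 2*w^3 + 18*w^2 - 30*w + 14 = -2*w^3 + 27*w^2 - 97*w + 42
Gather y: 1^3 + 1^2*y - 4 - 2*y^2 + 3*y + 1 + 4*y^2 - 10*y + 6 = 2*y^2 - 6*y + 4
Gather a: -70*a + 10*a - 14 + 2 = -60*a - 12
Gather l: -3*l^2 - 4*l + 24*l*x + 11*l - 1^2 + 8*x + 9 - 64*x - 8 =-3*l^2 + l*(24*x + 7) - 56*x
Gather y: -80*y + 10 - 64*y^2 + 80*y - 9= 1 - 64*y^2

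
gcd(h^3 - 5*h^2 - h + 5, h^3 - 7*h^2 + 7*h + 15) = h^2 - 4*h - 5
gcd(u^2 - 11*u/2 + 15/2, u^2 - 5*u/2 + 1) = 1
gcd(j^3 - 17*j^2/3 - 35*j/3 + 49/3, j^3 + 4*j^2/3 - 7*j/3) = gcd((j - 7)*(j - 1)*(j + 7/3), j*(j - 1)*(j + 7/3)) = j^2 + 4*j/3 - 7/3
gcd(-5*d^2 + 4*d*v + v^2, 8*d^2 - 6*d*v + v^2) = 1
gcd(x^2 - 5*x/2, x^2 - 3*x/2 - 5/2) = x - 5/2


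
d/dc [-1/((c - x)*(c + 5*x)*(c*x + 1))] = (x*(c - x)*(c + 5*x) + (c - x)*(c*x + 1) + (c + 5*x)*(c*x + 1))/((c - x)^2*(c + 5*x)^2*(c*x + 1)^2)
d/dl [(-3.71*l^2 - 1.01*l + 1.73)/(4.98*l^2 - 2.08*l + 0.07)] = (12.7466*l^2 - 17.7502*l + 3.5277)/(24.8004*l^4 - 20.7168*l^3 + 5.0236*l^2 - 0.2912*l + 0.0049)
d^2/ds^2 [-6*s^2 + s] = -12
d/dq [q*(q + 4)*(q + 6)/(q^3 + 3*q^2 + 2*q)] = (-7*q^2 - 44*q - 52)/(q^4 + 6*q^3 + 13*q^2 + 12*q + 4)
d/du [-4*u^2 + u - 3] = 1 - 8*u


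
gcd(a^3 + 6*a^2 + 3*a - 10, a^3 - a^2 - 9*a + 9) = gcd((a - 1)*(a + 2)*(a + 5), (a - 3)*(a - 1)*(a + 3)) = a - 1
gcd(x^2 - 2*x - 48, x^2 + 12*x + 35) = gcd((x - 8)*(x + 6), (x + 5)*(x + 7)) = 1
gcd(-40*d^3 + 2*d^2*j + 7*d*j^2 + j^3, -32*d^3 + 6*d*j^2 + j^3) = 8*d^2 - 2*d*j - j^2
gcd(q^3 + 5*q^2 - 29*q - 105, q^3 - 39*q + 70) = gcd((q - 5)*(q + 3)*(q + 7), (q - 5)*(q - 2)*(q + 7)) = q^2 + 2*q - 35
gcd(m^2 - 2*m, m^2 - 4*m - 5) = 1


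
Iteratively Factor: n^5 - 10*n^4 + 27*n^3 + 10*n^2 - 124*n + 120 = (n - 2)*(n^4 - 8*n^3 + 11*n^2 + 32*n - 60) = (n - 2)^2*(n^3 - 6*n^2 - n + 30) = (n - 3)*(n - 2)^2*(n^2 - 3*n - 10) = (n - 5)*(n - 3)*(n - 2)^2*(n + 2)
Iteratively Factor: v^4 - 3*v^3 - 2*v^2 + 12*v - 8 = (v - 1)*(v^3 - 2*v^2 - 4*v + 8) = (v - 2)*(v - 1)*(v^2 - 4) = (v - 2)^2*(v - 1)*(v + 2)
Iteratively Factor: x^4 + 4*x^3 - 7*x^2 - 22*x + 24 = (x + 4)*(x^3 - 7*x + 6) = (x + 3)*(x + 4)*(x^2 - 3*x + 2) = (x - 2)*(x + 3)*(x + 4)*(x - 1)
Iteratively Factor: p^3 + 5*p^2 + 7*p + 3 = (p + 1)*(p^2 + 4*p + 3) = (p + 1)^2*(p + 3)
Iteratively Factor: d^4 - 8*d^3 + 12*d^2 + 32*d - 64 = (d - 4)*(d^3 - 4*d^2 - 4*d + 16) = (d - 4)^2*(d^2 - 4) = (d - 4)^2*(d + 2)*(d - 2)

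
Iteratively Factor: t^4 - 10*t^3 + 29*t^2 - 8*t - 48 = (t - 4)*(t^3 - 6*t^2 + 5*t + 12) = (t - 4)^2*(t^2 - 2*t - 3) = (t - 4)^2*(t + 1)*(t - 3)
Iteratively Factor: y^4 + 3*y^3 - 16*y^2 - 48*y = (y + 4)*(y^3 - y^2 - 12*y) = (y - 4)*(y + 4)*(y^2 + 3*y) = (y - 4)*(y + 3)*(y + 4)*(y)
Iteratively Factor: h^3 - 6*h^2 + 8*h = (h - 4)*(h^2 - 2*h) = h*(h - 4)*(h - 2)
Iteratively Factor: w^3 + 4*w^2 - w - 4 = (w + 1)*(w^2 + 3*w - 4) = (w + 1)*(w + 4)*(w - 1)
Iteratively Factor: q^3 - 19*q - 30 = (q + 2)*(q^2 - 2*q - 15) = (q + 2)*(q + 3)*(q - 5)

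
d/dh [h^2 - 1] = 2*h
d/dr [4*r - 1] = 4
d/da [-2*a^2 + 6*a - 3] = 6 - 4*a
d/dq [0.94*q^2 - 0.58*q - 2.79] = 1.88*q - 0.58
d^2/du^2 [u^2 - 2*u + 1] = 2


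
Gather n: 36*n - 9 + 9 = 36*n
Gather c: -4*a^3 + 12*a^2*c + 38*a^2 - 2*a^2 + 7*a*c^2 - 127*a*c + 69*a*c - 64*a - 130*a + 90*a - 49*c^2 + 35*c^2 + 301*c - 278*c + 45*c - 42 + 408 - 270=-4*a^3 + 36*a^2 - 104*a + c^2*(7*a - 14) + c*(12*a^2 - 58*a + 68) + 96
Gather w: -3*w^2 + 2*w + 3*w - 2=-3*w^2 + 5*w - 2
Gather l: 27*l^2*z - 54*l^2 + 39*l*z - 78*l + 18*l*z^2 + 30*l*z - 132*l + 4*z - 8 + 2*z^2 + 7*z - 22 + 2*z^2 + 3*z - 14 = l^2*(27*z - 54) + l*(18*z^2 + 69*z - 210) + 4*z^2 + 14*z - 44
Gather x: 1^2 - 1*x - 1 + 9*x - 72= 8*x - 72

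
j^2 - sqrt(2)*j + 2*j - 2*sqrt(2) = (j + 2)*(j - sqrt(2))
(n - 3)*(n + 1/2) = n^2 - 5*n/2 - 3/2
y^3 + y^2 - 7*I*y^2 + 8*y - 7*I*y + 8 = (y + 1)*(y - 8*I)*(y + I)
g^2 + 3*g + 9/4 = (g + 3/2)^2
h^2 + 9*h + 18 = (h + 3)*(h + 6)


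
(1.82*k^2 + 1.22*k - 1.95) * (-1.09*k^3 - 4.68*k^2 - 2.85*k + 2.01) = -1.9838*k^5 - 9.8474*k^4 - 8.7711*k^3 + 9.3072*k^2 + 8.0097*k - 3.9195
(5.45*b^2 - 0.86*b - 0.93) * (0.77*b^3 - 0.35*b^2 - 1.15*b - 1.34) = 4.1965*b^5 - 2.5697*b^4 - 6.6826*b^3 - 5.9885*b^2 + 2.2219*b + 1.2462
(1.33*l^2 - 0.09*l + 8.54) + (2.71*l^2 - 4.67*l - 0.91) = 4.04*l^2 - 4.76*l + 7.63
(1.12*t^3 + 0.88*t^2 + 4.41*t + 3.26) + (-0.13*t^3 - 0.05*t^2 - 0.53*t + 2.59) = 0.99*t^3 + 0.83*t^2 + 3.88*t + 5.85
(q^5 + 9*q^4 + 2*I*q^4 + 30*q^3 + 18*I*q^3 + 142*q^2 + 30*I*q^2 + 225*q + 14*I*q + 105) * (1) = q^5 + 9*q^4 + 2*I*q^4 + 30*q^3 + 18*I*q^3 + 142*q^2 + 30*I*q^2 + 225*q + 14*I*q + 105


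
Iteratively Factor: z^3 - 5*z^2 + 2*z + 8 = (z - 4)*(z^2 - z - 2) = (z - 4)*(z + 1)*(z - 2)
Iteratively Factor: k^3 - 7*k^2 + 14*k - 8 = (k - 2)*(k^2 - 5*k + 4) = (k - 4)*(k - 2)*(k - 1)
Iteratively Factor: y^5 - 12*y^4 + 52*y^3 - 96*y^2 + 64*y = (y)*(y^4 - 12*y^3 + 52*y^2 - 96*y + 64) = y*(y - 2)*(y^3 - 10*y^2 + 32*y - 32) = y*(y - 4)*(y - 2)*(y^2 - 6*y + 8) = y*(y - 4)*(y - 2)^2*(y - 4)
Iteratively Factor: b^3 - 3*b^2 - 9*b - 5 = (b + 1)*(b^2 - 4*b - 5) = (b + 1)^2*(b - 5)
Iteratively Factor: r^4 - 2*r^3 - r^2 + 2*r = (r - 2)*(r^3 - r) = (r - 2)*(r + 1)*(r^2 - r) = r*(r - 2)*(r + 1)*(r - 1)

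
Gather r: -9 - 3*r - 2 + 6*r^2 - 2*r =6*r^2 - 5*r - 11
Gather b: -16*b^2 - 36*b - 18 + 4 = -16*b^2 - 36*b - 14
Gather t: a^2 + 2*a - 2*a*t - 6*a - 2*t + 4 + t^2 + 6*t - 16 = a^2 - 4*a + t^2 + t*(4 - 2*a) - 12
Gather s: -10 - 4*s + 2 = -4*s - 8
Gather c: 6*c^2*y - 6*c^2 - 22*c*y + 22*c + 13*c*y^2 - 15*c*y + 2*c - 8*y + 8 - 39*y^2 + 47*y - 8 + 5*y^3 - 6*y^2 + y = c^2*(6*y - 6) + c*(13*y^2 - 37*y + 24) + 5*y^3 - 45*y^2 + 40*y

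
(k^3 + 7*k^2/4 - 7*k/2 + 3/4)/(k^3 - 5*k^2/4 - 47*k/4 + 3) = (k - 1)/(k - 4)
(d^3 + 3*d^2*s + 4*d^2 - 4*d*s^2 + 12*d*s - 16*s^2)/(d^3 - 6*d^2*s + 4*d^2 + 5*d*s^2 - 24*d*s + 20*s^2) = (-d - 4*s)/(-d + 5*s)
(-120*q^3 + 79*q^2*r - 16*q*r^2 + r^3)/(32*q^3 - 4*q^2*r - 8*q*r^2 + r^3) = (-15*q^2 + 8*q*r - r^2)/(4*q^2 - r^2)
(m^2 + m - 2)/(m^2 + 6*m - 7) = (m + 2)/(m + 7)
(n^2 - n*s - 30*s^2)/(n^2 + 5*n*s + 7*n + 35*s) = (n - 6*s)/(n + 7)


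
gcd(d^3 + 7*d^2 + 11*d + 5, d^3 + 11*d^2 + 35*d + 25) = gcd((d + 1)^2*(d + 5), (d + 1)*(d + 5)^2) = d^2 + 6*d + 5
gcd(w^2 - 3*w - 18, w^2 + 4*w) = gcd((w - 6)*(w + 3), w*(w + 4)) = 1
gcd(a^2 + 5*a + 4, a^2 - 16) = a + 4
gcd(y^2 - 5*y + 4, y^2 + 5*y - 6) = y - 1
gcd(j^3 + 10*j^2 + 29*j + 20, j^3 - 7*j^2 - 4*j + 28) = 1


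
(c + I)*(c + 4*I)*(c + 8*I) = c^3 + 13*I*c^2 - 44*c - 32*I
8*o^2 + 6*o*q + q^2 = (2*o + q)*(4*o + q)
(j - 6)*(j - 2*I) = j^2 - 6*j - 2*I*j + 12*I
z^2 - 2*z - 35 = (z - 7)*(z + 5)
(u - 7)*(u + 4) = u^2 - 3*u - 28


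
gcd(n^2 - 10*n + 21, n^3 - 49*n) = n - 7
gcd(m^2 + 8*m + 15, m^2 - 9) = m + 3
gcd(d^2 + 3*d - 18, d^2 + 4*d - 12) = d + 6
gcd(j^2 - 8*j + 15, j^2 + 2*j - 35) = j - 5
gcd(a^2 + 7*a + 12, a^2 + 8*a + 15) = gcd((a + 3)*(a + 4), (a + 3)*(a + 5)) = a + 3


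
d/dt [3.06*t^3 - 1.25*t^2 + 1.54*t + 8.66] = 9.18*t^2 - 2.5*t + 1.54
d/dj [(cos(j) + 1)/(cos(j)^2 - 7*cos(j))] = (sin(j) - 7*sin(j)/cos(j)^2 + 2*tan(j))/(cos(j) - 7)^2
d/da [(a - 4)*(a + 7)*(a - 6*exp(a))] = -6*a^2*exp(a) + 3*a^2 - 30*a*exp(a) + 6*a + 150*exp(a) - 28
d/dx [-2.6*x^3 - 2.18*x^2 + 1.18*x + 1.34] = -7.8*x^2 - 4.36*x + 1.18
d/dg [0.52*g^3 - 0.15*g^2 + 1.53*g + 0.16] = 1.56*g^2 - 0.3*g + 1.53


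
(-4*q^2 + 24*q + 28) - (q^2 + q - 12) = -5*q^2 + 23*q + 40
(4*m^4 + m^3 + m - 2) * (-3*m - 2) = -12*m^5 - 11*m^4 - 2*m^3 - 3*m^2 + 4*m + 4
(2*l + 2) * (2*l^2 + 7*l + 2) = 4*l^3 + 18*l^2 + 18*l + 4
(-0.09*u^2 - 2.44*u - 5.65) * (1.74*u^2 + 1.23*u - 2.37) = -0.1566*u^4 - 4.3563*u^3 - 12.6189*u^2 - 1.1667*u + 13.3905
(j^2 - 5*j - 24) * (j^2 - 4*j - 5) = j^4 - 9*j^3 - 9*j^2 + 121*j + 120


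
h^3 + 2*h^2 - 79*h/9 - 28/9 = (h - 7/3)*(h + 1/3)*(h + 4)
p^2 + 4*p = p*(p + 4)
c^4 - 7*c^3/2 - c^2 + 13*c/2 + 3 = (c - 3)*(c - 2)*(c + 1/2)*(c + 1)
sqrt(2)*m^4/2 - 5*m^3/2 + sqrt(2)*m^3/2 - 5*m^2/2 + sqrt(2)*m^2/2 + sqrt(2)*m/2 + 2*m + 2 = (m + 1)*(m - 2*sqrt(2))*(m - sqrt(2))*(sqrt(2)*m/2 + 1/2)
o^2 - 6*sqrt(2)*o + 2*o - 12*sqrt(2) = (o + 2)*(o - 6*sqrt(2))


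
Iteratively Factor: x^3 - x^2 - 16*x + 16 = (x - 1)*(x^2 - 16) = (x - 4)*(x - 1)*(x + 4)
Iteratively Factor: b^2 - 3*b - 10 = (b - 5)*(b + 2)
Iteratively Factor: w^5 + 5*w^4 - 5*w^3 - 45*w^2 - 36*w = (w)*(w^4 + 5*w^3 - 5*w^2 - 45*w - 36) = w*(w + 3)*(w^3 + 2*w^2 - 11*w - 12) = w*(w + 1)*(w + 3)*(w^2 + w - 12) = w*(w + 1)*(w + 3)*(w + 4)*(w - 3)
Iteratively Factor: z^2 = (z)*(z)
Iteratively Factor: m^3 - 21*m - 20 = (m - 5)*(m^2 + 5*m + 4) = (m - 5)*(m + 4)*(m + 1)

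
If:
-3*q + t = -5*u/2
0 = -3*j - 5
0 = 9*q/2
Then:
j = -5/3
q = 0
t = -5*u/2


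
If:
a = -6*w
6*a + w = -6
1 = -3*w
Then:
No Solution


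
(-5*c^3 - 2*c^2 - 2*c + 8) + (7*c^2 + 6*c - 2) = -5*c^3 + 5*c^2 + 4*c + 6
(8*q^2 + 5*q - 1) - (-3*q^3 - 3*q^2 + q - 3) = 3*q^3 + 11*q^2 + 4*q + 2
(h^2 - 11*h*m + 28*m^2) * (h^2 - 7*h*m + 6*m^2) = h^4 - 18*h^3*m + 111*h^2*m^2 - 262*h*m^3 + 168*m^4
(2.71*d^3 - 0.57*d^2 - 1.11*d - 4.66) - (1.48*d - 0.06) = 2.71*d^3 - 0.57*d^2 - 2.59*d - 4.6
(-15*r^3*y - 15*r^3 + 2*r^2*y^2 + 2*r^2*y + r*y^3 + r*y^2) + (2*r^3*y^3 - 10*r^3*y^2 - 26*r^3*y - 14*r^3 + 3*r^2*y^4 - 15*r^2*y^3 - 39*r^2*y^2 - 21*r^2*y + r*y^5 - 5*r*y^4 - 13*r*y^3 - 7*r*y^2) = 2*r^3*y^3 - 10*r^3*y^2 - 41*r^3*y - 29*r^3 + 3*r^2*y^4 - 15*r^2*y^3 - 37*r^2*y^2 - 19*r^2*y + r*y^5 - 5*r*y^4 - 12*r*y^3 - 6*r*y^2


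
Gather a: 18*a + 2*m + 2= 18*a + 2*m + 2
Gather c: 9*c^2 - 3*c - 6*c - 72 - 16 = 9*c^2 - 9*c - 88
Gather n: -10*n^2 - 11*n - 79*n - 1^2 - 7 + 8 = -10*n^2 - 90*n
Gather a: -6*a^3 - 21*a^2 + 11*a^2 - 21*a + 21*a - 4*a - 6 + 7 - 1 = -6*a^3 - 10*a^2 - 4*a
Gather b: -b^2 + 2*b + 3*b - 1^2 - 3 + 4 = -b^2 + 5*b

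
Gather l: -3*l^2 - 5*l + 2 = -3*l^2 - 5*l + 2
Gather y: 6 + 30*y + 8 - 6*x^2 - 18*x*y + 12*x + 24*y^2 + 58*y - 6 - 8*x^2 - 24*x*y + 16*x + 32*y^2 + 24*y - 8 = -14*x^2 + 28*x + 56*y^2 + y*(112 - 42*x)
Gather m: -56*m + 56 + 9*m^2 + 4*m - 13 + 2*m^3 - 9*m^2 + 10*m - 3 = 2*m^3 - 42*m + 40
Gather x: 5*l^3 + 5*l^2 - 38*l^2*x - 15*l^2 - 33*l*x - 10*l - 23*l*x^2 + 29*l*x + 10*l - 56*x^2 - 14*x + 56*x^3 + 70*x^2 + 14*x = 5*l^3 - 10*l^2 + 56*x^3 + x^2*(14 - 23*l) + x*(-38*l^2 - 4*l)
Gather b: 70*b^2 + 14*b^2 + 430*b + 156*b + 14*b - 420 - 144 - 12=84*b^2 + 600*b - 576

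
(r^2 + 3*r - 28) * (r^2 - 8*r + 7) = r^4 - 5*r^3 - 45*r^2 + 245*r - 196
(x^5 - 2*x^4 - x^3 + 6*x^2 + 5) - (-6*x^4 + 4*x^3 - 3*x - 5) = x^5 + 4*x^4 - 5*x^3 + 6*x^2 + 3*x + 10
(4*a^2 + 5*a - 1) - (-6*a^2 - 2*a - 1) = 10*a^2 + 7*a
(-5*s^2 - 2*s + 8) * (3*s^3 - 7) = -15*s^5 - 6*s^4 + 24*s^3 + 35*s^2 + 14*s - 56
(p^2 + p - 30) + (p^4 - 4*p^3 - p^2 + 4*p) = p^4 - 4*p^3 + 5*p - 30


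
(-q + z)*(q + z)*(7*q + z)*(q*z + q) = -7*q^4*z - 7*q^4 - q^3*z^2 - q^3*z + 7*q^2*z^3 + 7*q^2*z^2 + q*z^4 + q*z^3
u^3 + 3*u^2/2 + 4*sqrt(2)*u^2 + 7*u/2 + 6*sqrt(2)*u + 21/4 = (u + 3/2)*(u + sqrt(2)/2)*(u + 7*sqrt(2)/2)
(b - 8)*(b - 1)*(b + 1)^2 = b^4 - 7*b^3 - 9*b^2 + 7*b + 8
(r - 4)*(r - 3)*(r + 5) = r^3 - 2*r^2 - 23*r + 60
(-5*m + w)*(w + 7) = -5*m*w - 35*m + w^2 + 7*w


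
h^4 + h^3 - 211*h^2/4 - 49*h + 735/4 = (h - 7)*(h - 3/2)*(h + 5/2)*(h + 7)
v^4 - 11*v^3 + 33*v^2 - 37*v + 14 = (v - 7)*(v - 2)*(v - 1)^2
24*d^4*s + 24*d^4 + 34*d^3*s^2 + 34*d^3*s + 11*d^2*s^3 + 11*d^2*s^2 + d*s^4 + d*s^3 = (d + s)*(4*d + s)*(6*d + s)*(d*s + d)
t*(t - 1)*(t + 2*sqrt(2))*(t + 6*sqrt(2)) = t^4 - t^3 + 8*sqrt(2)*t^3 - 8*sqrt(2)*t^2 + 24*t^2 - 24*t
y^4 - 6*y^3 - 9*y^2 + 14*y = y*(y - 7)*(y - 1)*(y + 2)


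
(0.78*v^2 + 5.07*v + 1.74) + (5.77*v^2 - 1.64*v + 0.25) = 6.55*v^2 + 3.43*v + 1.99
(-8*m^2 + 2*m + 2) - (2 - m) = -8*m^2 + 3*m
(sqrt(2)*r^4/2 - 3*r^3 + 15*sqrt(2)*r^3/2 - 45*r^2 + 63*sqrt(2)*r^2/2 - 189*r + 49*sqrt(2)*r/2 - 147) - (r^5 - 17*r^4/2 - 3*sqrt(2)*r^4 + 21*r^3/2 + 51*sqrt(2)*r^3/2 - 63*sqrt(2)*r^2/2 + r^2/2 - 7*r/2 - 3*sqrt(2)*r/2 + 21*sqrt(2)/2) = -r^5 + 7*sqrt(2)*r^4/2 + 17*r^4/2 - 18*sqrt(2)*r^3 - 27*r^3/2 - 91*r^2/2 + 63*sqrt(2)*r^2 - 371*r/2 + 26*sqrt(2)*r - 147 - 21*sqrt(2)/2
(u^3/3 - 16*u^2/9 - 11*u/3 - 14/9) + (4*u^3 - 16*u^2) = 13*u^3/3 - 160*u^2/9 - 11*u/3 - 14/9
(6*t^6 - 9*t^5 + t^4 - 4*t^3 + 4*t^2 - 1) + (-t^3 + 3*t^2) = 6*t^6 - 9*t^5 + t^4 - 5*t^3 + 7*t^2 - 1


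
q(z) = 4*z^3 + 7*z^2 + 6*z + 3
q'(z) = 12*z^2 + 14*z + 6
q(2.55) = 130.14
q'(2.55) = 119.73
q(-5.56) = -501.48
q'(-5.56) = 299.12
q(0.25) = 5.00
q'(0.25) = 10.25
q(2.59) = 134.99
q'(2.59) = 122.76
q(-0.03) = 2.83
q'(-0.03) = 5.59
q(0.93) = 17.85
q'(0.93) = 29.40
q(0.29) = 5.43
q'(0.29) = 11.07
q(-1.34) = -2.10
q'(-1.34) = 8.79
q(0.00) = 3.00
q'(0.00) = 6.00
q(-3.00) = -60.00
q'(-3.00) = 72.00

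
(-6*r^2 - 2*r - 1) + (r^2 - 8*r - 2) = -5*r^2 - 10*r - 3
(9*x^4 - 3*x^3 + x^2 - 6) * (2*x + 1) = 18*x^5 + 3*x^4 - x^3 + x^2 - 12*x - 6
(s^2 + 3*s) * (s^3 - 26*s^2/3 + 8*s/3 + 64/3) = s^5 - 17*s^4/3 - 70*s^3/3 + 88*s^2/3 + 64*s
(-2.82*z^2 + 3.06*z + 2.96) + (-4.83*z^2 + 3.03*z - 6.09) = -7.65*z^2 + 6.09*z - 3.13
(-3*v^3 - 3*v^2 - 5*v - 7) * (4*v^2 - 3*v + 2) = -12*v^5 - 3*v^4 - 17*v^3 - 19*v^2 + 11*v - 14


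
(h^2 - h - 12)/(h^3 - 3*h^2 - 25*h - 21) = (h - 4)/(h^2 - 6*h - 7)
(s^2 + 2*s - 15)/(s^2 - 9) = (s + 5)/(s + 3)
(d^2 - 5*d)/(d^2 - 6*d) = (d - 5)/(d - 6)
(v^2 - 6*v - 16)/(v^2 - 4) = (v - 8)/(v - 2)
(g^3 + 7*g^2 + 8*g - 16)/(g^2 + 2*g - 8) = (g^2 + 3*g - 4)/(g - 2)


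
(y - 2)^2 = y^2 - 4*y + 4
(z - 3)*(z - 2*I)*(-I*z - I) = -I*z^3 - 2*z^2 + 2*I*z^2 + 4*z + 3*I*z + 6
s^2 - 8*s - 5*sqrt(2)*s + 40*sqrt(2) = (s - 8)*(s - 5*sqrt(2))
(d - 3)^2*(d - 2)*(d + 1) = d^4 - 7*d^3 + 13*d^2 + 3*d - 18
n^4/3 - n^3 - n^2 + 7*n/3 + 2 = (n/3 + 1/3)*(n - 3)*(n - 2)*(n + 1)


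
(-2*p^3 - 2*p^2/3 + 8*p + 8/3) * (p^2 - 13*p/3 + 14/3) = -2*p^5 + 8*p^4 + 14*p^3/9 - 316*p^2/9 + 232*p/9 + 112/9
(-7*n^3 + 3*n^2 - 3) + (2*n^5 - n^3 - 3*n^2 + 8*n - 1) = 2*n^5 - 8*n^3 + 8*n - 4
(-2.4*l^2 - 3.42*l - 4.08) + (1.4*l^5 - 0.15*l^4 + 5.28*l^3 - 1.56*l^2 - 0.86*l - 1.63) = 1.4*l^5 - 0.15*l^4 + 5.28*l^3 - 3.96*l^2 - 4.28*l - 5.71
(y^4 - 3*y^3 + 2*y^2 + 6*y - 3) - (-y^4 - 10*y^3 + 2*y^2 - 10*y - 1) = 2*y^4 + 7*y^3 + 16*y - 2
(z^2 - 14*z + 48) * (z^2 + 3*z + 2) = z^4 - 11*z^3 + 8*z^2 + 116*z + 96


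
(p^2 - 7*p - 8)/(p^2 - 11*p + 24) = (p + 1)/(p - 3)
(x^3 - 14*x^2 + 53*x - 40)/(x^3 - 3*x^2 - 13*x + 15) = (x - 8)/(x + 3)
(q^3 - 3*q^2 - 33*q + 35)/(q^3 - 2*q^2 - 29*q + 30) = (q - 7)/(q - 6)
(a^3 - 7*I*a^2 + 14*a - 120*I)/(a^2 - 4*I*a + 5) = (a^2 - 2*I*a + 24)/(a + I)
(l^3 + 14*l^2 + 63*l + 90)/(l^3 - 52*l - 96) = (l^2 + 8*l + 15)/(l^2 - 6*l - 16)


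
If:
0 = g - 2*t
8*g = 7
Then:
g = 7/8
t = 7/16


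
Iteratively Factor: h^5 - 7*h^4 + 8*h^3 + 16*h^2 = (h)*(h^4 - 7*h^3 + 8*h^2 + 16*h) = h*(h - 4)*(h^3 - 3*h^2 - 4*h) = h^2*(h - 4)*(h^2 - 3*h - 4) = h^2*(h - 4)^2*(h + 1)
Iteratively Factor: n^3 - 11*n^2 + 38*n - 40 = (n - 4)*(n^2 - 7*n + 10) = (n - 4)*(n - 2)*(n - 5)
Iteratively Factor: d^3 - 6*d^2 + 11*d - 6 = (d - 2)*(d^2 - 4*d + 3) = (d - 3)*(d - 2)*(d - 1)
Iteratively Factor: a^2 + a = (a)*(a + 1)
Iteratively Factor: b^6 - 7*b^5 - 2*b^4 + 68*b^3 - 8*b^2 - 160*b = (b - 4)*(b^5 - 3*b^4 - 14*b^3 + 12*b^2 + 40*b) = (b - 4)*(b + 2)*(b^4 - 5*b^3 - 4*b^2 + 20*b) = (b - 5)*(b - 4)*(b + 2)*(b^3 - 4*b) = (b - 5)*(b - 4)*(b - 2)*(b + 2)*(b^2 + 2*b) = b*(b - 5)*(b - 4)*(b - 2)*(b + 2)*(b + 2)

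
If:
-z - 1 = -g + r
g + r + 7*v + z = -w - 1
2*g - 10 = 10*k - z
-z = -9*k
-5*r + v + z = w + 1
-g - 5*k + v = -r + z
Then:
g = 2368/473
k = 6/473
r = 1841/473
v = 611/473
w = -9013/473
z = 54/473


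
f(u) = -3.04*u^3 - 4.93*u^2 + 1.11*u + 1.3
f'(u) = -9.12*u^2 - 9.86*u + 1.11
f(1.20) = -9.72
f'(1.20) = -23.85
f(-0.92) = -1.53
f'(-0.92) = 2.46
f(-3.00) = 35.68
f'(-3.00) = -51.39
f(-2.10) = 5.38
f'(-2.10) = -18.40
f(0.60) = -0.47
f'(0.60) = -8.09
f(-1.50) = -1.20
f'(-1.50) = -4.62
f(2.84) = -104.95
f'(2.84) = -100.45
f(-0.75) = -1.02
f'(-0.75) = 3.38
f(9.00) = -2604.20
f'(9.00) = -826.35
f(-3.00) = 35.68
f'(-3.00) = -51.39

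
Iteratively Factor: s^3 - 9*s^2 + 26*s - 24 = (s - 2)*(s^2 - 7*s + 12) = (s - 4)*(s - 2)*(s - 3)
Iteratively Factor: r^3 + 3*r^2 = (r)*(r^2 + 3*r) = r^2*(r + 3)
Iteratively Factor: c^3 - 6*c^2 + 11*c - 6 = (c - 2)*(c^2 - 4*c + 3) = (c - 2)*(c - 1)*(c - 3)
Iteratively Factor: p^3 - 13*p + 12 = (p - 1)*(p^2 + p - 12) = (p - 1)*(p + 4)*(p - 3)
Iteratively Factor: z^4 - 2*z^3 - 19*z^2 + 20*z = (z - 1)*(z^3 - z^2 - 20*z) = z*(z - 1)*(z^2 - z - 20) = z*(z - 5)*(z - 1)*(z + 4)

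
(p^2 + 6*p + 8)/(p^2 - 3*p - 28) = (p + 2)/(p - 7)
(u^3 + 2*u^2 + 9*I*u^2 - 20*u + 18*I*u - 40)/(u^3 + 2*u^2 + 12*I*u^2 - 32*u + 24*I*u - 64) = (u + 5*I)/(u + 8*I)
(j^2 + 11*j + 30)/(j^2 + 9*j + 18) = (j + 5)/(j + 3)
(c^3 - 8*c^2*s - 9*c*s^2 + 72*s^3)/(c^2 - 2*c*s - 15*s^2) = (-c^2 + 11*c*s - 24*s^2)/(-c + 5*s)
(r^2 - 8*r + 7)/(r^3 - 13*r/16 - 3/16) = 16*(r - 7)/(16*r^2 + 16*r + 3)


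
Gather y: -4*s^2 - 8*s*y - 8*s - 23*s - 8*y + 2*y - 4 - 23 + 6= -4*s^2 - 31*s + y*(-8*s - 6) - 21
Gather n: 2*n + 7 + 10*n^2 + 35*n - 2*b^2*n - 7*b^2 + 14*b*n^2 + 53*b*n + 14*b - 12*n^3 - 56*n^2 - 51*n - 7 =-7*b^2 + 14*b - 12*n^3 + n^2*(14*b - 46) + n*(-2*b^2 + 53*b - 14)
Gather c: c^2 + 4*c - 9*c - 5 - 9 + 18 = c^2 - 5*c + 4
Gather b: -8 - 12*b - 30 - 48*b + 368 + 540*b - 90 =480*b + 240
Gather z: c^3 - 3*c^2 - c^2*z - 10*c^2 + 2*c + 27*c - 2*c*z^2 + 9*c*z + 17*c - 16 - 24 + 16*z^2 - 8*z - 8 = c^3 - 13*c^2 + 46*c + z^2*(16 - 2*c) + z*(-c^2 + 9*c - 8) - 48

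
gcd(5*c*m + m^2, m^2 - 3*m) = m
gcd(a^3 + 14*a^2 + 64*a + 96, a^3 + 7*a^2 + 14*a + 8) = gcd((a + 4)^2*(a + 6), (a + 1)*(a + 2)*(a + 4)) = a + 4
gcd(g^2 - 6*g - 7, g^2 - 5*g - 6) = g + 1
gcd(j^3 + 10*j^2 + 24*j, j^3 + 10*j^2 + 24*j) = j^3 + 10*j^2 + 24*j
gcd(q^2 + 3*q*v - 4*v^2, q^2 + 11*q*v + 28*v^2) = q + 4*v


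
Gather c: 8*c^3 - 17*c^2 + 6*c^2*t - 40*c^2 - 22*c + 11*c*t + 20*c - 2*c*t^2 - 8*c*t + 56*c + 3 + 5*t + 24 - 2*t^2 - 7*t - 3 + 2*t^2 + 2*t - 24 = 8*c^3 + c^2*(6*t - 57) + c*(-2*t^2 + 3*t + 54)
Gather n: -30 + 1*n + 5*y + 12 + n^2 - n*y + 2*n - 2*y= n^2 + n*(3 - y) + 3*y - 18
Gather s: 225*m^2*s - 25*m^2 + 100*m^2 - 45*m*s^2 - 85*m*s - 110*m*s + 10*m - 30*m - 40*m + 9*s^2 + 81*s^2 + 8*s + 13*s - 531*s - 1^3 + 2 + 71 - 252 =75*m^2 - 60*m + s^2*(90 - 45*m) + s*(225*m^2 - 195*m - 510) - 180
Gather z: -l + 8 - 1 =7 - l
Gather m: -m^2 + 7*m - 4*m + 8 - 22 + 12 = -m^2 + 3*m - 2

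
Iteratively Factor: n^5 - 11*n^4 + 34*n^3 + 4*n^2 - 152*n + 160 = (n - 4)*(n^4 - 7*n^3 + 6*n^2 + 28*n - 40) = (n - 4)*(n - 2)*(n^3 - 5*n^2 - 4*n + 20) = (n - 5)*(n - 4)*(n - 2)*(n^2 - 4) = (n - 5)*(n - 4)*(n - 2)*(n + 2)*(n - 2)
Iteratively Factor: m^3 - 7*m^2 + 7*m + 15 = (m - 3)*(m^2 - 4*m - 5) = (m - 3)*(m + 1)*(m - 5)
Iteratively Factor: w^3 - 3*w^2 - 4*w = (w + 1)*(w^2 - 4*w) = w*(w + 1)*(w - 4)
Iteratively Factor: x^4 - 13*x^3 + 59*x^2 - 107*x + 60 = (x - 5)*(x^3 - 8*x^2 + 19*x - 12) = (x - 5)*(x - 1)*(x^2 - 7*x + 12) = (x - 5)*(x - 4)*(x - 1)*(x - 3)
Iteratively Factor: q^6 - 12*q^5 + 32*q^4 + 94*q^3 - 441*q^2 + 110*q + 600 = (q + 3)*(q^5 - 15*q^4 + 77*q^3 - 137*q^2 - 30*q + 200) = (q - 5)*(q + 3)*(q^4 - 10*q^3 + 27*q^2 - 2*q - 40) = (q - 5)*(q - 2)*(q + 3)*(q^3 - 8*q^2 + 11*q + 20) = (q - 5)^2*(q - 2)*(q + 3)*(q^2 - 3*q - 4) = (q - 5)^2*(q - 4)*(q - 2)*(q + 3)*(q + 1)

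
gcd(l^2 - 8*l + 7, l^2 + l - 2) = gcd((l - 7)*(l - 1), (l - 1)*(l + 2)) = l - 1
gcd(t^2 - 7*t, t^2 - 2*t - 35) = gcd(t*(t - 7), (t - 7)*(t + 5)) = t - 7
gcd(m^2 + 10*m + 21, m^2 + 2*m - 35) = m + 7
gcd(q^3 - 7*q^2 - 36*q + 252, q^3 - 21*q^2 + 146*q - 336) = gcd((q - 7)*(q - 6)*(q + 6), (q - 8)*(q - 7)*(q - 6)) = q^2 - 13*q + 42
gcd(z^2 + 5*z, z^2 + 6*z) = z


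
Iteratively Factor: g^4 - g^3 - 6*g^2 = (g)*(g^3 - g^2 - 6*g) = g*(g + 2)*(g^2 - 3*g) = g*(g - 3)*(g + 2)*(g)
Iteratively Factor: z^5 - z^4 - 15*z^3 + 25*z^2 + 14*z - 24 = (z + 4)*(z^4 - 5*z^3 + 5*z^2 + 5*z - 6) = (z + 1)*(z + 4)*(z^3 - 6*z^2 + 11*z - 6) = (z - 2)*(z + 1)*(z + 4)*(z^2 - 4*z + 3) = (z - 3)*(z - 2)*(z + 1)*(z + 4)*(z - 1)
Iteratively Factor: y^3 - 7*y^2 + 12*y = (y)*(y^2 - 7*y + 12) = y*(y - 3)*(y - 4)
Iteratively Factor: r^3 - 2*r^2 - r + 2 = (r + 1)*(r^2 - 3*r + 2) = (r - 1)*(r + 1)*(r - 2)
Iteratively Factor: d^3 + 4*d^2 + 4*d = (d)*(d^2 + 4*d + 4) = d*(d + 2)*(d + 2)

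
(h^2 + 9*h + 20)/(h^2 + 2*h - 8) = (h + 5)/(h - 2)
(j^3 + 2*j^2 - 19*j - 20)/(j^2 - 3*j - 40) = (j^2 - 3*j - 4)/(j - 8)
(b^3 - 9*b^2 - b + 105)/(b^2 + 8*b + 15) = (b^2 - 12*b + 35)/(b + 5)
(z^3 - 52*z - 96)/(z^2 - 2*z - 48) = z + 2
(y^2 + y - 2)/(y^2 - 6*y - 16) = (y - 1)/(y - 8)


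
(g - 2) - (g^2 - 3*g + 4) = -g^2 + 4*g - 6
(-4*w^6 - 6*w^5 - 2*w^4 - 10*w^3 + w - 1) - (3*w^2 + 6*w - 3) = -4*w^6 - 6*w^5 - 2*w^4 - 10*w^3 - 3*w^2 - 5*w + 2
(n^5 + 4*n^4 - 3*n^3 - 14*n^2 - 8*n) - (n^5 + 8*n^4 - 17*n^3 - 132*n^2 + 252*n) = -4*n^4 + 14*n^3 + 118*n^2 - 260*n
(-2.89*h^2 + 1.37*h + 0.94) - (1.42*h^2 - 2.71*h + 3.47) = -4.31*h^2 + 4.08*h - 2.53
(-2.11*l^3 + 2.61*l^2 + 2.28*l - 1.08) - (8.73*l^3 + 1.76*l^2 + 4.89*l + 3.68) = -10.84*l^3 + 0.85*l^2 - 2.61*l - 4.76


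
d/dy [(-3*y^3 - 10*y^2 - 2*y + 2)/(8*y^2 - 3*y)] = 2*(-12*y^4 + 9*y^3 + 23*y^2 - 16*y + 3)/(y^2*(64*y^2 - 48*y + 9))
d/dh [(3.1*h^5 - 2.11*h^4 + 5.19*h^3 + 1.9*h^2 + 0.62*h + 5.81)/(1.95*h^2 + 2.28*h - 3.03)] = (18.135*h^6 + 20.043*h^5 - 51.2769*h^4 + 49.2396*h^3 - 44.0541*h^2 - 34.173*h - 15.1254)/(3.8025*h^4 + 8.892*h^3 - 6.6186*h^2 - 13.8168*h + 9.1809)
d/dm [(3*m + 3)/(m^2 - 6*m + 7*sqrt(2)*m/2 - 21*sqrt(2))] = 6*(2*m^2 - 12*m + 7*sqrt(2)*m - (m + 1)*(4*m - 12 + 7*sqrt(2)) - 42*sqrt(2))/(2*m^2 - 12*m + 7*sqrt(2)*m - 42*sqrt(2))^2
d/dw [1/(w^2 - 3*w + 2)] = (3 - 2*w)/(w^2 - 3*w + 2)^2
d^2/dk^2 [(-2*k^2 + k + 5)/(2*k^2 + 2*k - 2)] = 3*(k^3 + 3*k^2 + 6*k + 3)/(k^6 + 3*k^5 - 5*k^3 + 3*k - 1)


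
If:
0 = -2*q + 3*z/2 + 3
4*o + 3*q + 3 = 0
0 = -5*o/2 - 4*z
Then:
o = -240/83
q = 237/83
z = 150/83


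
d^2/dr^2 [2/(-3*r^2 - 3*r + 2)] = 12*(3*r^2 + 3*r - 3*(2*r + 1)^2 - 2)/(3*r^2 + 3*r - 2)^3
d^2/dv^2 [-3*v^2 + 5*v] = -6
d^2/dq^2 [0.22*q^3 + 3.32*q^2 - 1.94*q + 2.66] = 1.32*q + 6.64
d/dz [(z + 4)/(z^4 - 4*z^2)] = (z*(z^2 - 4) - 4*(z + 4)*(z^2 - 2))/(z^3*(z^2 - 4)^2)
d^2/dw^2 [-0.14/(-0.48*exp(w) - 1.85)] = (0.032256*exp(w) - 0.12432)*exp(w)/(0.48*exp(w) + 1.85)^3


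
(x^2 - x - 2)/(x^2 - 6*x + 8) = (x + 1)/(x - 4)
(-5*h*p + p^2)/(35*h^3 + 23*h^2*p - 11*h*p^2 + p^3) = p/(-7*h^2 - 6*h*p + p^2)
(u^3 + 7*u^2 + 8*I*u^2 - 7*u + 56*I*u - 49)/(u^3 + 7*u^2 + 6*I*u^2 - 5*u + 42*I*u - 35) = (u + 7*I)/(u + 5*I)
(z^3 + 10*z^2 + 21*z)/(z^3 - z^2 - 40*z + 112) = z*(z + 3)/(z^2 - 8*z + 16)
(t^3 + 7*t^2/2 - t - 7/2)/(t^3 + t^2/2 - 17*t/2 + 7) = (t + 1)/(t - 2)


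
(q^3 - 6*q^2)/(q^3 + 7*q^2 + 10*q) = q*(q - 6)/(q^2 + 7*q + 10)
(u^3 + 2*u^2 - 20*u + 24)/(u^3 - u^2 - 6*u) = (-u^3 - 2*u^2 + 20*u - 24)/(u*(-u^2 + u + 6))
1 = 1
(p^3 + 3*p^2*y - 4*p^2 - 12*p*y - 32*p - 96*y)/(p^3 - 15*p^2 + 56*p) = (p^2 + 3*p*y + 4*p + 12*y)/(p*(p - 7))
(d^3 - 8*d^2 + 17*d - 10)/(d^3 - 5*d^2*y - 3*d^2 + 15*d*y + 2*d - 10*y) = (5 - d)/(-d + 5*y)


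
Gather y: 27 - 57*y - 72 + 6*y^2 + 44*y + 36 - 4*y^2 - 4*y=2*y^2 - 17*y - 9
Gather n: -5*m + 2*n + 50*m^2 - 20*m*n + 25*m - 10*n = 50*m^2 + 20*m + n*(-20*m - 8)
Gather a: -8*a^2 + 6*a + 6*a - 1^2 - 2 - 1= -8*a^2 + 12*a - 4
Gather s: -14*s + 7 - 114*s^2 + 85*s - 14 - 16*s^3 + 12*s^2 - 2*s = -16*s^3 - 102*s^2 + 69*s - 7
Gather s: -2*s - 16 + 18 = 2 - 2*s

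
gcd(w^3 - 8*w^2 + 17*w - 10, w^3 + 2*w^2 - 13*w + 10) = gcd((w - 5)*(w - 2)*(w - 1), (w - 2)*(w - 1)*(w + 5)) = w^2 - 3*w + 2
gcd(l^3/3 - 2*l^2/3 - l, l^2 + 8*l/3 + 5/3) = l + 1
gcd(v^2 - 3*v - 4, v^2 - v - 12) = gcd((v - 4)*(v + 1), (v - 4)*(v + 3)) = v - 4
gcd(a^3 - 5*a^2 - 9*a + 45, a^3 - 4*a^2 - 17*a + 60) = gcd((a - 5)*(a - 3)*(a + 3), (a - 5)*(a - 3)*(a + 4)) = a^2 - 8*a + 15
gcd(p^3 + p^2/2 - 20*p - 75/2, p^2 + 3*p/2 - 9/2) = p + 3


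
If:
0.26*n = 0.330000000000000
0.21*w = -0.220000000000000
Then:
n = 1.27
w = -1.05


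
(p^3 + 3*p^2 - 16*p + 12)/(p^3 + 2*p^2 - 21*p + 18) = (p - 2)/(p - 3)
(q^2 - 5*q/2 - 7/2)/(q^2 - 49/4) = 2*(q + 1)/(2*q + 7)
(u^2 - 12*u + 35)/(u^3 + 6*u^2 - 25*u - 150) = (u - 7)/(u^2 + 11*u + 30)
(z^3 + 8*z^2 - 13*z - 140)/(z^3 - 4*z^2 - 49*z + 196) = (z + 5)/(z - 7)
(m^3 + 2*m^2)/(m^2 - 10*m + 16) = m^2*(m + 2)/(m^2 - 10*m + 16)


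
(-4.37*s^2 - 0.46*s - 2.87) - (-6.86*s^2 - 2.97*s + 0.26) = 2.49*s^2 + 2.51*s - 3.13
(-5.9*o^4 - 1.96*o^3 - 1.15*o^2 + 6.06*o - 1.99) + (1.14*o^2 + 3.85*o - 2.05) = -5.9*o^4 - 1.96*o^3 - 0.01*o^2 + 9.91*o - 4.04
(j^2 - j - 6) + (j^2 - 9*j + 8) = 2*j^2 - 10*j + 2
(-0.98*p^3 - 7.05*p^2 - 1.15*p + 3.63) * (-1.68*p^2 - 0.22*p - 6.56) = 1.6464*p^5 + 12.0596*p^4 + 9.9118*p^3 + 40.4026*p^2 + 6.7454*p - 23.8128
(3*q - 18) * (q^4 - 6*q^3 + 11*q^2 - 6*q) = 3*q^5 - 36*q^4 + 141*q^3 - 216*q^2 + 108*q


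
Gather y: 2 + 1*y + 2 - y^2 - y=4 - y^2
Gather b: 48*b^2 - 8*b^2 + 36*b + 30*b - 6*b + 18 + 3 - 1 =40*b^2 + 60*b + 20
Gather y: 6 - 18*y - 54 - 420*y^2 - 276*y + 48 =-420*y^2 - 294*y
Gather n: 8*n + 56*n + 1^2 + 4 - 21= 64*n - 16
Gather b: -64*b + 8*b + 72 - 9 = 63 - 56*b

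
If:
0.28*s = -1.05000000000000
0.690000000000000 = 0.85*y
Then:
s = -3.75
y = 0.81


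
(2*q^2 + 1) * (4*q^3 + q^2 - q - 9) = 8*q^5 + 2*q^4 + 2*q^3 - 17*q^2 - q - 9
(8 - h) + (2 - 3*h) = 10 - 4*h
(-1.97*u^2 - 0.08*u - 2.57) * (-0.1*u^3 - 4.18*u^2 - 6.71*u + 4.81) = 0.197*u^5 + 8.2426*u^4 + 13.8101*u^3 + 1.8037*u^2 + 16.8599*u - 12.3617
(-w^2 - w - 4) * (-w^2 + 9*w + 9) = w^4 - 8*w^3 - 14*w^2 - 45*w - 36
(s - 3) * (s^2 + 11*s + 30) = s^3 + 8*s^2 - 3*s - 90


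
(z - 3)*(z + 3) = z^2 - 9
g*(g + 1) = g^2 + g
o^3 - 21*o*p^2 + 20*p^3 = (o - 4*p)*(o - p)*(o + 5*p)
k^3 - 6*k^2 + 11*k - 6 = (k - 3)*(k - 2)*(k - 1)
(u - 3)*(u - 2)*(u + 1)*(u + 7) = u^4 + 3*u^3 - 27*u^2 + 13*u + 42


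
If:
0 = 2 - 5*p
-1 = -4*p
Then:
No Solution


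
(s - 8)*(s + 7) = s^2 - s - 56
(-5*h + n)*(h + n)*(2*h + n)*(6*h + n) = -60*h^4 - 88*h^3*n - 25*h^2*n^2 + 4*h*n^3 + n^4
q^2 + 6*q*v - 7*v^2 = (q - v)*(q + 7*v)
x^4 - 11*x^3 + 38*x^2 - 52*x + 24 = (x - 6)*(x - 2)^2*(x - 1)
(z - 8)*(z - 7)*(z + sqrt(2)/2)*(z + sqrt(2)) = z^4 - 15*z^3 + 3*sqrt(2)*z^3/2 - 45*sqrt(2)*z^2/2 + 57*z^2 - 15*z + 84*sqrt(2)*z + 56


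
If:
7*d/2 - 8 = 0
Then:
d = 16/7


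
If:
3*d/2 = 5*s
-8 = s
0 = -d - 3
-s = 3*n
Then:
No Solution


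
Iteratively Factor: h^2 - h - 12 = (h + 3)*(h - 4)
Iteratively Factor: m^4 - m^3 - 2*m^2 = (m + 1)*(m^3 - 2*m^2) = m*(m + 1)*(m^2 - 2*m) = m^2*(m + 1)*(m - 2)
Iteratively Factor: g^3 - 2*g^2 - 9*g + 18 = (g - 3)*(g^2 + g - 6) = (g - 3)*(g - 2)*(g + 3)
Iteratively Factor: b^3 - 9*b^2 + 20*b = (b - 5)*(b^2 - 4*b) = (b - 5)*(b - 4)*(b)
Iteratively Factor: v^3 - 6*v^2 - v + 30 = (v + 2)*(v^2 - 8*v + 15) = (v - 5)*(v + 2)*(v - 3)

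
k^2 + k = k*(k + 1)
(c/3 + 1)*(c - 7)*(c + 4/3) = c^3/3 - 8*c^2/9 - 79*c/9 - 28/3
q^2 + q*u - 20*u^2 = (q - 4*u)*(q + 5*u)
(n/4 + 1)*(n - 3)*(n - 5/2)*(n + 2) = n^4/4 + n^3/8 - 35*n^2/8 + n/4 + 15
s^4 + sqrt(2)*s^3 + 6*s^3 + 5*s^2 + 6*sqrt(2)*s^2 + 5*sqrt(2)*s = s*(s + 1)*(s + 5)*(s + sqrt(2))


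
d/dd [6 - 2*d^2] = -4*d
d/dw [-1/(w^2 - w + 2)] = (2*w - 1)/(w^2 - w + 2)^2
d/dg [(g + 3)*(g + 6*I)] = 2*g + 3 + 6*I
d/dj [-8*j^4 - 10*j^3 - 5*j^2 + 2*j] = -32*j^3 - 30*j^2 - 10*j + 2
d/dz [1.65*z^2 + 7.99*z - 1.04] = 3.3*z + 7.99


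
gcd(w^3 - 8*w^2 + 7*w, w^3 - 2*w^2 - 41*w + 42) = w^2 - 8*w + 7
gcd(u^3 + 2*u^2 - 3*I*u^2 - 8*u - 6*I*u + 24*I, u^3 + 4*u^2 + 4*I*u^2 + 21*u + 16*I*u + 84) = u^2 + u*(4 - 3*I) - 12*I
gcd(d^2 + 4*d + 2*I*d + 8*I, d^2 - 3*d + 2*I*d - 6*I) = d + 2*I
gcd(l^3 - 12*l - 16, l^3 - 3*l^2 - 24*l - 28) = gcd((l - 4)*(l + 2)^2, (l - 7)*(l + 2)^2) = l^2 + 4*l + 4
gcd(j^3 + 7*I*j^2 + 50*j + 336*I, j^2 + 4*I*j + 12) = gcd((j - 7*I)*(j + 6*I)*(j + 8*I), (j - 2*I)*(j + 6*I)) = j + 6*I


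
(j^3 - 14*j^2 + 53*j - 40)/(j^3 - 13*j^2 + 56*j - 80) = (j^2 - 9*j + 8)/(j^2 - 8*j + 16)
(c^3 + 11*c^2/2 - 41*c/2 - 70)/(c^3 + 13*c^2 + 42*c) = (c^2 - 3*c/2 - 10)/(c*(c + 6))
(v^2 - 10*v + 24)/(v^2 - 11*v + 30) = (v - 4)/(v - 5)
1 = 1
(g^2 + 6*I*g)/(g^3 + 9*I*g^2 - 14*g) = (g + 6*I)/(g^2 + 9*I*g - 14)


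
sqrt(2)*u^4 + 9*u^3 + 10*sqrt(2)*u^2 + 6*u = u*(u + sqrt(2))*(u + 3*sqrt(2))*(sqrt(2)*u + 1)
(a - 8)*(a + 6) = a^2 - 2*a - 48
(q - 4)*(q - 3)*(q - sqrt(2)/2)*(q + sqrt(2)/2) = q^4 - 7*q^3 + 23*q^2/2 + 7*q/2 - 6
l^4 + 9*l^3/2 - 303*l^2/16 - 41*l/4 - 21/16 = (l - 3)*(l + 1/4)^2*(l + 7)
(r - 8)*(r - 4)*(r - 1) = r^3 - 13*r^2 + 44*r - 32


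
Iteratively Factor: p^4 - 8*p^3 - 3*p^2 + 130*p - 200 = (p - 5)*(p^3 - 3*p^2 - 18*p + 40) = (p - 5)*(p + 4)*(p^2 - 7*p + 10) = (p - 5)*(p - 2)*(p + 4)*(p - 5)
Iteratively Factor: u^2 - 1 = (u - 1)*(u + 1)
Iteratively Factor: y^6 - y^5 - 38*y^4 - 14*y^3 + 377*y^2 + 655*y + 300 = (y + 1)*(y^5 - 2*y^4 - 36*y^3 + 22*y^2 + 355*y + 300) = (y + 1)*(y + 4)*(y^4 - 6*y^3 - 12*y^2 + 70*y + 75) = (y + 1)^2*(y + 4)*(y^3 - 7*y^2 - 5*y + 75) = (y - 5)*(y + 1)^2*(y + 4)*(y^2 - 2*y - 15) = (y - 5)*(y + 1)^2*(y + 3)*(y + 4)*(y - 5)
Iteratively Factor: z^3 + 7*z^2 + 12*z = (z + 3)*(z^2 + 4*z) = (z + 3)*(z + 4)*(z)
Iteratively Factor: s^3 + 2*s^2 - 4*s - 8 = (s + 2)*(s^2 - 4) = (s - 2)*(s + 2)*(s + 2)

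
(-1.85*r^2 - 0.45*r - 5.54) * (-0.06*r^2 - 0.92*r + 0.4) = 0.111*r^4 + 1.729*r^3 + 0.00639999999999991*r^2 + 4.9168*r - 2.216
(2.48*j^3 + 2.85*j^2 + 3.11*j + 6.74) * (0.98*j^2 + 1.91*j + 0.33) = 2.4304*j^5 + 7.5298*j^4 + 9.3097*j^3 + 13.4858*j^2 + 13.8997*j + 2.2242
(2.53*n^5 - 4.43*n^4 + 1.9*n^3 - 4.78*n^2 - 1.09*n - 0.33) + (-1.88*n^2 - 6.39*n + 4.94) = 2.53*n^5 - 4.43*n^4 + 1.9*n^3 - 6.66*n^2 - 7.48*n + 4.61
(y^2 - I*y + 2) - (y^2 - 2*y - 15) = 2*y - I*y + 17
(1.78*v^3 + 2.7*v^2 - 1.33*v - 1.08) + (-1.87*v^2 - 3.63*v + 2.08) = 1.78*v^3 + 0.83*v^2 - 4.96*v + 1.0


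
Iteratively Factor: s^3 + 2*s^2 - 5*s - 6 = (s - 2)*(s^2 + 4*s + 3) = (s - 2)*(s + 1)*(s + 3)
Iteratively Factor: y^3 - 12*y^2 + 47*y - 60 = (y - 3)*(y^2 - 9*y + 20) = (y - 5)*(y - 3)*(y - 4)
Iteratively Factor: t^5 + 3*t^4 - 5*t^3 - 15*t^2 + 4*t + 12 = (t - 2)*(t^4 + 5*t^3 + 5*t^2 - 5*t - 6) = (t - 2)*(t + 1)*(t^3 + 4*t^2 + t - 6) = (t - 2)*(t + 1)*(t + 3)*(t^2 + t - 2) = (t - 2)*(t - 1)*(t + 1)*(t + 3)*(t + 2)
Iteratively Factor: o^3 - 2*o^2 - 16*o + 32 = (o - 2)*(o^2 - 16) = (o - 4)*(o - 2)*(o + 4)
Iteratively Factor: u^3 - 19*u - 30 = (u + 2)*(u^2 - 2*u - 15) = (u - 5)*(u + 2)*(u + 3)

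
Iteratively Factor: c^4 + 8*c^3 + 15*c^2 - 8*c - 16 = (c + 4)*(c^3 + 4*c^2 - c - 4) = (c + 4)^2*(c^2 - 1) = (c - 1)*(c + 4)^2*(c + 1)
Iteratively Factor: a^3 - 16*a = (a - 4)*(a^2 + 4*a) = (a - 4)*(a + 4)*(a)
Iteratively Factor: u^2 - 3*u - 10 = (u + 2)*(u - 5)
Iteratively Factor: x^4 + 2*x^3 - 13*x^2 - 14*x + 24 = (x + 2)*(x^3 - 13*x + 12) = (x - 3)*(x + 2)*(x^2 + 3*x - 4) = (x - 3)*(x - 1)*(x + 2)*(x + 4)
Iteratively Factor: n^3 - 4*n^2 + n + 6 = (n - 3)*(n^2 - n - 2) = (n - 3)*(n - 2)*(n + 1)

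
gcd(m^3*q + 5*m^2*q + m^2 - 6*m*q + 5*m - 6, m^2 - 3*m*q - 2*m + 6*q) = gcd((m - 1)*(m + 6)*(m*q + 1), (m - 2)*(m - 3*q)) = 1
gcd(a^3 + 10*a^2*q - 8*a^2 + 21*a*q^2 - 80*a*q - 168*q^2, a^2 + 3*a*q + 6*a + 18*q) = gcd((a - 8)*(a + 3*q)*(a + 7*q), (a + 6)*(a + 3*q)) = a + 3*q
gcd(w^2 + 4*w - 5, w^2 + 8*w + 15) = w + 5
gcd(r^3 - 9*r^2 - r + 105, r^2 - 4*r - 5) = r - 5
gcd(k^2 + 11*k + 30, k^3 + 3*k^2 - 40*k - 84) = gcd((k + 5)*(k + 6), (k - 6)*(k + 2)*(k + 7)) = 1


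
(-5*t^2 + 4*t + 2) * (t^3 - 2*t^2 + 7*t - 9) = -5*t^5 + 14*t^4 - 41*t^3 + 69*t^2 - 22*t - 18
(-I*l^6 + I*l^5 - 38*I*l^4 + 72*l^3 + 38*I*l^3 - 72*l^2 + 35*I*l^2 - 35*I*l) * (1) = -I*l^6 + I*l^5 - 38*I*l^4 + 72*l^3 + 38*I*l^3 - 72*l^2 + 35*I*l^2 - 35*I*l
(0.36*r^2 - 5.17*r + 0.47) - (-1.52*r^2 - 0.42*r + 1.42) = 1.88*r^2 - 4.75*r - 0.95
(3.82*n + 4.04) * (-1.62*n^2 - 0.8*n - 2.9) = -6.1884*n^3 - 9.6008*n^2 - 14.31*n - 11.716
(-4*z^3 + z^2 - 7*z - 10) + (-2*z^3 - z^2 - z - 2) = -6*z^3 - 8*z - 12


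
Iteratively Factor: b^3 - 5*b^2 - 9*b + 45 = (b - 3)*(b^2 - 2*b - 15) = (b - 5)*(b - 3)*(b + 3)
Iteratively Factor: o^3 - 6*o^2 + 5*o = (o - 5)*(o^2 - o) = (o - 5)*(o - 1)*(o)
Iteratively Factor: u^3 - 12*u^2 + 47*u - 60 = (u - 3)*(u^2 - 9*u + 20) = (u - 5)*(u - 3)*(u - 4)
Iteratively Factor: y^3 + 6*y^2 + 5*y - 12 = (y - 1)*(y^2 + 7*y + 12) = (y - 1)*(y + 4)*(y + 3)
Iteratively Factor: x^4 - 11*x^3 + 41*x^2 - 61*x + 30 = (x - 1)*(x^3 - 10*x^2 + 31*x - 30) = (x - 3)*(x - 1)*(x^2 - 7*x + 10) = (x - 3)*(x - 2)*(x - 1)*(x - 5)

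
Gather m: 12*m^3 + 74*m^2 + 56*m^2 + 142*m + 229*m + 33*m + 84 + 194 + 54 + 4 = 12*m^3 + 130*m^2 + 404*m + 336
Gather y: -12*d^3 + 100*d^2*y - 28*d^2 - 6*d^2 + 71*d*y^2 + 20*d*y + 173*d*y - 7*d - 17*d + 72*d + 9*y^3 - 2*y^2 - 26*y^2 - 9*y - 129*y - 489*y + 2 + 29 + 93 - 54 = -12*d^3 - 34*d^2 + 48*d + 9*y^3 + y^2*(71*d - 28) + y*(100*d^2 + 193*d - 627) + 70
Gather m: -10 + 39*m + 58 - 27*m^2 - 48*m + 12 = -27*m^2 - 9*m + 60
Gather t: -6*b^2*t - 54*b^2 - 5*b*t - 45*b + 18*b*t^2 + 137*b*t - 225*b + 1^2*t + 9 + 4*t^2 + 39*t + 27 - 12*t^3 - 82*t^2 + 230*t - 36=-54*b^2 - 270*b - 12*t^3 + t^2*(18*b - 78) + t*(-6*b^2 + 132*b + 270)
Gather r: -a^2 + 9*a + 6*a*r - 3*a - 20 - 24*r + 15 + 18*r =-a^2 + 6*a + r*(6*a - 6) - 5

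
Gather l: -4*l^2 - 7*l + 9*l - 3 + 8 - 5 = -4*l^2 + 2*l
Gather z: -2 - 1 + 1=-2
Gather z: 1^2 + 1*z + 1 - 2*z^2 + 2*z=-2*z^2 + 3*z + 2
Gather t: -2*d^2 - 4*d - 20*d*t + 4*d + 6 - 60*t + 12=-2*d^2 + t*(-20*d - 60) + 18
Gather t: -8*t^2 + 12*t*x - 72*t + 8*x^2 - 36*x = -8*t^2 + t*(12*x - 72) + 8*x^2 - 36*x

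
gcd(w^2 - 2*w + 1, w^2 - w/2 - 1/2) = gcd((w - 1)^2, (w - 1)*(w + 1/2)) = w - 1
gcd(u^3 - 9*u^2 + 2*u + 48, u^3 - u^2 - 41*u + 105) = u - 3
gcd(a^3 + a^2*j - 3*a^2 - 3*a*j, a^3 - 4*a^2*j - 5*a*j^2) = a^2 + a*j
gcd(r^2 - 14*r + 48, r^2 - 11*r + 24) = r - 8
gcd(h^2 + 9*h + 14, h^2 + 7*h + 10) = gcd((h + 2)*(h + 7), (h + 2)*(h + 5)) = h + 2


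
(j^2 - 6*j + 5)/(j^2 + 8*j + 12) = (j^2 - 6*j + 5)/(j^2 + 8*j + 12)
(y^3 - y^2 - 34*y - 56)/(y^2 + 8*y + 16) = (y^2 - 5*y - 14)/(y + 4)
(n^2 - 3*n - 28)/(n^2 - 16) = (n - 7)/(n - 4)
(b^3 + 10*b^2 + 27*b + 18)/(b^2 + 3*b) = b + 7 + 6/b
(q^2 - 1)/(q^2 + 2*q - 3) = (q + 1)/(q + 3)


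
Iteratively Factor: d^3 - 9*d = (d - 3)*(d^2 + 3*d) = (d - 3)*(d + 3)*(d)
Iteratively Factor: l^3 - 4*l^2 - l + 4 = (l - 4)*(l^2 - 1) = (l - 4)*(l + 1)*(l - 1)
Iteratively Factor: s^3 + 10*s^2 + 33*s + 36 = (s + 4)*(s^2 + 6*s + 9) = (s + 3)*(s + 4)*(s + 3)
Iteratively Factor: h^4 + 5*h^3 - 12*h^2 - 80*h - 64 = (h - 4)*(h^3 + 9*h^2 + 24*h + 16) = (h - 4)*(h + 1)*(h^2 + 8*h + 16) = (h - 4)*(h + 1)*(h + 4)*(h + 4)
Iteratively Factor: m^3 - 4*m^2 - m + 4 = (m - 1)*(m^2 - 3*m - 4) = (m - 1)*(m + 1)*(m - 4)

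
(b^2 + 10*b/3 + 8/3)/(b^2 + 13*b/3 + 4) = (b + 2)/(b + 3)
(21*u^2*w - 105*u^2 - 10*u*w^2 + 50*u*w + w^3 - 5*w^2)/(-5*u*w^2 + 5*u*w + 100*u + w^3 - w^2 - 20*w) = (-21*u^2 + 10*u*w - w^2)/(5*u*w + 20*u - w^2 - 4*w)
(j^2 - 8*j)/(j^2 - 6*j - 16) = j/(j + 2)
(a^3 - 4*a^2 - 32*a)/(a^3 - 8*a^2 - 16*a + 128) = a/(a - 4)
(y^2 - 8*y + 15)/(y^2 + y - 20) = (y^2 - 8*y + 15)/(y^2 + y - 20)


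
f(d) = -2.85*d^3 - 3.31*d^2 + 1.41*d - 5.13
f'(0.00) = 1.41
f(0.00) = -5.13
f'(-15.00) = -1823.04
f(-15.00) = 8847.72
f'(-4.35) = -131.58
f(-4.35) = 160.69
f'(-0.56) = 2.44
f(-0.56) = -6.46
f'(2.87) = -88.01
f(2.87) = -95.72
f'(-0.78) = 1.37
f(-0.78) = -6.89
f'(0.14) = 0.32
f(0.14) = -5.01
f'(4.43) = -195.71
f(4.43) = -311.62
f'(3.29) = -112.92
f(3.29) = -137.81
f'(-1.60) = -9.89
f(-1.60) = -4.19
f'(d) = -8.55*d^2 - 6.62*d + 1.41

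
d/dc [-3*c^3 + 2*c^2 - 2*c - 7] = -9*c^2 + 4*c - 2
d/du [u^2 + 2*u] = 2*u + 2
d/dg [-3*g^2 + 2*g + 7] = 2 - 6*g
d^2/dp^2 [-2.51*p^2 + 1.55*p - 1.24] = -5.02000000000000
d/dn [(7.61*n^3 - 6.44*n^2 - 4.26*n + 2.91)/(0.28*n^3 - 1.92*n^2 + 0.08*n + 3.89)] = (-12.808*n^4 + 3.6032*n^3 + 77.6699*n^2 - 38.9288*n - 16.8042)/(0.0784*n^6 - 1.0752*n^5 + 3.7312*n^4 + 1.8712*n^3 - 14.9312*n^2 + 0.6224*n + 15.1321)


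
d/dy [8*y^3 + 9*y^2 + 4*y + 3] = 24*y^2 + 18*y + 4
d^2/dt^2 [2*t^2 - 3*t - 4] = 4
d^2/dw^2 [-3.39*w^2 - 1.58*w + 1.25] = -6.78000000000000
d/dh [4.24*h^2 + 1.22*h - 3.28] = 8.48*h + 1.22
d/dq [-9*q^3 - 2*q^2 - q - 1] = -27*q^2 - 4*q - 1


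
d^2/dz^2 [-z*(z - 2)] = -2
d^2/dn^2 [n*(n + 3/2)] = 2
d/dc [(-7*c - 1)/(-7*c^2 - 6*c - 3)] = (-49*c^2 - 14*c + 15)/(49*c^4 + 84*c^3 + 78*c^2 + 36*c + 9)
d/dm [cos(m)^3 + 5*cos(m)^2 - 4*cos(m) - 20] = (-3*cos(m)^2 - 10*cos(m) + 4)*sin(m)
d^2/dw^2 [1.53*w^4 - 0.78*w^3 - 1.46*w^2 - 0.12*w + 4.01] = 18.36*w^2 - 4.68*w - 2.92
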